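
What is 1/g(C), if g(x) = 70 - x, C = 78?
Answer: -⅛ ≈ -0.12500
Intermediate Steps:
1/g(C) = 1/(70 - 1*78) = 1/(70 - 78) = 1/(-8) = -⅛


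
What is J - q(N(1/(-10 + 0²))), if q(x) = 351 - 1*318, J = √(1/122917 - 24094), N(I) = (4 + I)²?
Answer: -33 + I*√364026340568649/122917 ≈ -33.0 + 155.22*I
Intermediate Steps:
J = I*√364026340568649/122917 (J = √(1/122917 - 24094) = √(-2961562197/122917) = I*√364026340568649/122917 ≈ 155.22*I)
q(x) = 33 (q(x) = 351 - 318 = 33)
J - q(N(1/(-10 + 0²))) = I*√364026340568649/122917 - 1*33 = I*√364026340568649/122917 - 33 = -33 + I*√364026340568649/122917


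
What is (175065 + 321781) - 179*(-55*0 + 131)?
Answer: 473397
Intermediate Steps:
(175065 + 321781) - 179*(-55*0 + 131) = 496846 - 179*(0 + 131) = 496846 - 179*131 = 496846 - 23449 = 473397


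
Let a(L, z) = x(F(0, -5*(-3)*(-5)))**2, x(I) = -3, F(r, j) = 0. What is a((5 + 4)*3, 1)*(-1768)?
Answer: -15912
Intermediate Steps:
a(L, z) = 9 (a(L, z) = (-3)**2 = 9)
a((5 + 4)*3, 1)*(-1768) = 9*(-1768) = -15912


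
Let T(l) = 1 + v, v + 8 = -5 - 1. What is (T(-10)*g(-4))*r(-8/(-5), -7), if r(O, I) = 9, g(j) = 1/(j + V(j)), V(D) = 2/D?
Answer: 26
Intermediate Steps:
v = -14 (v = -8 + (-5 - 1) = -8 - 6 = -14)
g(j) = 1/(j + 2/j)
T(l) = -13 (T(l) = 1 - 14 = -13)
(T(-10)*g(-4))*r(-8/(-5), -7) = -(-52)/(2 + (-4)**2)*9 = -(-52)/(2 + 16)*9 = -(-52)/18*9 = -13*(-2/9)*9 = (26/9)*9 = 26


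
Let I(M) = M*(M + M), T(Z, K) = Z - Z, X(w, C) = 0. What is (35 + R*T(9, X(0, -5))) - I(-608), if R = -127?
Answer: -739293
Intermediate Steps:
T(Z, K) = 0
I(M) = 2*M**2 (I(M) = M*(2*M) = 2*M**2)
(35 + R*T(9, X(0, -5))) - I(-608) = (35 - 127*0) - 2*(-608)**2 = (35 + 0) - 2*369664 = 35 - 1*739328 = 35 - 739328 = -739293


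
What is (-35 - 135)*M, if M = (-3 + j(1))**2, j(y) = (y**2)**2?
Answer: -680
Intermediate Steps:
j(y) = y**4
M = 4 (M = (-3 + 1**4)**2 = (-3 + 1)**2 = (-2)**2 = 4)
(-35 - 135)*M = (-35 - 135)*4 = -170*4 = -680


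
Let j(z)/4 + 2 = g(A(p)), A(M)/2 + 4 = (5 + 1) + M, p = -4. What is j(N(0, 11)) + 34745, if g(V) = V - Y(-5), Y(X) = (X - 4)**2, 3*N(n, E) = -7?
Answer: 34397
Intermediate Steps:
N(n, E) = -7/3 (N(n, E) = (1/3)*(-7) = -7/3)
Y(X) = (-4 + X)**2
A(M) = 4 + 2*M (A(M) = -8 + 2*((5 + 1) + M) = -8 + 2*(6 + M) = -8 + (12 + 2*M) = 4 + 2*M)
g(V) = -81 + V (g(V) = V - (-4 - 5)**2 = V - 1*(-9)**2 = V - 1*81 = V - 81 = -81 + V)
j(z) = -348 (j(z) = -8 + 4*(-81 + (4 + 2*(-4))) = -8 + 4*(-81 + (4 - 8)) = -8 + 4*(-81 - 4) = -8 + 4*(-85) = -8 - 340 = -348)
j(N(0, 11)) + 34745 = -348 + 34745 = 34397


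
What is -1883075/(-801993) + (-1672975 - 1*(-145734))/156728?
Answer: -929706012713/125694758904 ≈ -7.3965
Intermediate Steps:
-1883075/(-801993) + (-1672975 - 1*(-145734))/156728 = -1883075*(-1/801993) + (-1672975 + 145734)*(1/156728) = 1883075/801993 - 1527241*1/156728 = 1883075/801993 - 1527241/156728 = -929706012713/125694758904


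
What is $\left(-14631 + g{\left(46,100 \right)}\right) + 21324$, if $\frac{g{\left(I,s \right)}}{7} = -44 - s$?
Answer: $5685$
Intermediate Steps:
$g{\left(I,s \right)} = -308 - 7 s$ ($g{\left(I,s \right)} = 7 \left(-44 - s\right) = -308 - 7 s$)
$\left(-14631 + g{\left(46,100 \right)}\right) + 21324 = \left(-14631 - 1008\right) + 21324 = -15639 + 21324 = 5685$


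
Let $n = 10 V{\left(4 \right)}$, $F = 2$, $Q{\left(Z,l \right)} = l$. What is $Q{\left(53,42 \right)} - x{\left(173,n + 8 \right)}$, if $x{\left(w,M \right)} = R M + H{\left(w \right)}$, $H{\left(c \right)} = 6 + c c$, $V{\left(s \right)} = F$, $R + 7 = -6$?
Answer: $-29529$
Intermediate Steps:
$R = -13$ ($R = -7 - 6 = -13$)
$V{\left(s \right)} = 2$
$H{\left(c \right)} = 6 + c^{2}$
$n = 20$ ($n = 10 \cdot 2 = 20$)
$x{\left(w,M \right)} = 6 + w^{2} - 13 M$ ($x{\left(w,M \right)} = - 13 M + \left(6 + w^{2}\right) = 6 + w^{2} - 13 M$)
$Q{\left(53,42 \right)} - x{\left(173,n + 8 \right)} = 42 - \left(6 + 173^{2} - 13 \left(20 + 8\right)\right) = 42 - \left(6 + 29929 - 364\right) = 42 - 29571 = -29529$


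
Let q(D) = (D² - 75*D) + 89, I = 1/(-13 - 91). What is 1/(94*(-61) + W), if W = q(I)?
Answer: -10816/61048519 ≈ -0.00017717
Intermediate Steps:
I = -1/104 (I = 1/(-104) = -1/104 ≈ -0.0096154)
q(D) = 89 + D² - 75*D
W = 970425/10816 (W = 89 + (-1/104)² - 75*(-1/104) = 89 + 1/10816 + 75/104 = 970425/10816 ≈ 89.721)
1/(94*(-61) + W) = 1/(94*(-61) + 970425/10816) = 1/(-5734 + 970425/10816) = 1/(-61048519/10816) = -10816/61048519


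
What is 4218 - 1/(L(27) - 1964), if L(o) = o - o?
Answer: 8284153/1964 ≈ 4218.0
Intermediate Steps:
L(o) = 0
4218 - 1/(L(27) - 1964) = 4218 - 1/(0 - 1964) = 4218 - 1/(-1964) = 4218 - 1*(-1/1964) = 4218 + 1/1964 = 8284153/1964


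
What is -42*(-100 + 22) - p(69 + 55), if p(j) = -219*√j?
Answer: 3276 + 438*√31 ≈ 5714.7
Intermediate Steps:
-42*(-100 + 22) - p(69 + 55) = -42*(-100 + 22) - (-219)*√(69 + 55) = -42*(-78) - (-219)*√124 = 3276 - (-219)*2*√31 = 3276 - (-438)*√31 = 3276 + 438*√31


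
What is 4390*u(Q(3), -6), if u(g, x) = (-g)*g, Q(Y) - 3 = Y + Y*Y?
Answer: -987750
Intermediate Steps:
Q(Y) = 3 + Y + Y² (Q(Y) = 3 + (Y + Y*Y) = 3 + (Y + Y²) = 3 + Y + Y²)
u(g, x) = -g²
4390*u(Q(3), -6) = 4390*(-(3 + 3 + 3²)²) = 4390*(-(3 + 3 + 9)²) = 4390*(-1*15²) = 4390*(-1*225) = 4390*(-225) = -987750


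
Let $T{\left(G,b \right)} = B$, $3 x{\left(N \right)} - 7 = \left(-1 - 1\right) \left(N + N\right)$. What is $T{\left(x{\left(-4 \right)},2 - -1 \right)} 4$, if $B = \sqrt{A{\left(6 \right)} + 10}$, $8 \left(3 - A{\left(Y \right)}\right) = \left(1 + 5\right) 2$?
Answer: $2 \sqrt{46} \approx 13.565$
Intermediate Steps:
$x{\left(N \right)} = \frac{7}{3} - \frac{4 N}{3}$ ($x{\left(N \right)} = \frac{7}{3} + \frac{\left(-1 - 1\right) \left(N + N\right)}{3} = \frac{7}{3} + \frac{\left(-2\right) 2 N}{3} = \frac{7}{3} + \frac{\left(-4\right) N}{3} = \frac{7}{3} - \frac{4 N}{3}$)
$A{\left(Y \right)} = \frac{3}{2}$ ($A{\left(Y \right)} = 3 - \frac{\left(1 + 5\right) 2}{8} = 3 - \frac{6 \cdot 2}{8} = 3 - \frac{3}{2} = \frac{3}{2}$)
$B = \frac{\sqrt{46}}{2}$ ($B = \sqrt{\frac{3}{2} + 10} = \sqrt{\frac{23}{2}} = \frac{\sqrt{46}}{2} \approx 3.3912$)
$T{\left(G,b \right)} = \frac{\sqrt{46}}{2}$
$T{\left(x{\left(-4 \right)},2 - -1 \right)} 4 = \frac{\sqrt{46}}{2} \cdot 4 = 2 \sqrt{46}$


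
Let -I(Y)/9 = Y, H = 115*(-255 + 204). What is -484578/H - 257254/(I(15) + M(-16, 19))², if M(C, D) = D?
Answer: 835281143/13153240 ≈ 63.504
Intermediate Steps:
H = -5865 (H = 115*(-51) = -5865)
I(Y) = -9*Y
-484578/H - 257254/(I(15) + M(-16, 19))² = -484578/(-5865) - 257254/(-9*15 + 19)² = -484578*(-1/5865) - 257254/(-135 + 19)² = 161526/1955 - 257254/((-116)²) = 161526/1955 - 257254/13456 = 161526/1955 - 257254*1/13456 = 161526/1955 - 128627/6728 = 835281143/13153240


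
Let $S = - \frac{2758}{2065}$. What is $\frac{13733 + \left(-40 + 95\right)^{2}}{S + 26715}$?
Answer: $\frac{4943610}{7880531} \approx 0.62732$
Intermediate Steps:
$S = - \frac{394}{295}$ ($S = \left(-2758\right) \frac{1}{2065} = - \frac{394}{295} \approx -1.3356$)
$\frac{13733 + \left(-40 + 95\right)^{2}}{S + 26715} = \frac{13733 + \left(-40 + 95\right)^{2}}{- \frac{394}{295} + 26715} = \frac{13733 + 55^{2}}{\frac{7880531}{295}} = \left(13733 + 3025\right) \frac{295}{7880531} = 16758 \cdot \frac{295}{7880531} = \frac{4943610}{7880531}$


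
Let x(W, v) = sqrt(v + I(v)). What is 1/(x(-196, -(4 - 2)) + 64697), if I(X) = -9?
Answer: 64697/4185701820 - I*sqrt(11)/4185701820 ≈ 1.5457e-5 - 7.9237e-10*I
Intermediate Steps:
x(W, v) = sqrt(-9 + v) (x(W, v) = sqrt(v - 9) = sqrt(-9 + v))
1/(x(-196, -(4 - 2)) + 64697) = 1/(sqrt(-9 - (4 - 2)) + 64697) = 1/(sqrt(-9 - 1*2) + 64697) = 1/(sqrt(-9 - 2) + 64697) = 1/(sqrt(-11) + 64697) = 1/(I*sqrt(11) + 64697) = 1/(64697 + I*sqrt(11))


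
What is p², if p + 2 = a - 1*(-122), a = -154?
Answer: 1156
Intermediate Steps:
p = -34 (p = -2 + (-154 - 1*(-122)) = -2 + (-154 + 122) = -2 - 32 = -34)
p² = (-34)² = 1156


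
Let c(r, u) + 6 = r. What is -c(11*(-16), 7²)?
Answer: 182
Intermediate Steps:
c(r, u) = -6 + r
-c(11*(-16), 7²) = -(-6 + 11*(-16)) = -(-6 - 176) = -1*(-182) = 182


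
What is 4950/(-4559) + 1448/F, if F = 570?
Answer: 1889966/1299315 ≈ 1.4546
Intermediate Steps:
4950/(-4559) + 1448/F = 4950/(-4559) + 1448/570 = 4950*(-1/4559) + 1448*(1/570) = -4950/4559 + 724/285 = 1889966/1299315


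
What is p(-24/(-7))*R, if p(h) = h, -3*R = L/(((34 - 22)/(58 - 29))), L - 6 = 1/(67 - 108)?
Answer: -2030/123 ≈ -16.504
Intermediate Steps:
L = 245/41 (L = 6 + 1/(67 - 108) = 6 + 1/(-41) = 6 - 1/41 = 245/41 ≈ 5.9756)
R = -7105/1476 (R = -245/(123*((34 - 22)/(58 - 29))) = -245/(123*(12/29)) = -245/(123*(12*(1/29))) = -245/(123*12/29) = -245*29/(123*12) = -⅓*7105/492 = -7105/1476 ≈ -4.8137)
p(-24/(-7))*R = -24/(-7)*(-7105/1476) = -24*(-⅐)*(-7105/1476) = (24/7)*(-7105/1476) = -2030/123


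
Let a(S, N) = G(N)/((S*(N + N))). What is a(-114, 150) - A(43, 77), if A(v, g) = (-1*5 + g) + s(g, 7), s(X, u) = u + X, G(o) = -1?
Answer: -5335199/34200 ≈ -156.00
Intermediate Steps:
a(S, N) = -1/(2*N*S) (a(S, N) = -1/(S*(N + N)) = -1/(S*(2*N)) = -1/(2*N*S))
s(X, u) = X + u
A(v, g) = 2 + 2*g (A(v, g) = (-1*5 + g) + (g + 7) = (-5 + g) + (7 + g) = 2 + 2*g)
a(-114, 150) - A(43, 77) = -½/(150*(-114)) - (2 + 2*77) = -½*1/150*(-1/114) - (2 + 154) = 1/34200 - 1*156 = 1/34200 - 156 = -5335199/34200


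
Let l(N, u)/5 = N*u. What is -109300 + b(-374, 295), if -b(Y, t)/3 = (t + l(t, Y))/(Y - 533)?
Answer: -100789165/907 ≈ -1.1112e+5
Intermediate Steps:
l(N, u) = 5*N*u (l(N, u) = 5*(N*u) = 5*N*u)
b(Y, t) = -3*(t + 5*Y*t)/(-533 + Y) (b(Y, t) = -3*(t + 5*t*Y)/(Y - 533) = -3*(t + 5*Y*t)/(-533 + Y))
-109300 + b(-374, 295) = -109300 + 3*295*(-1 - 5*(-374))/(-533 - 374) = -109300 + 3*295*(-1 + 1870)/(-907) = -109300 + 3*295*(-1/907)*1869 = -109300 - 1654065/907 = -100789165/907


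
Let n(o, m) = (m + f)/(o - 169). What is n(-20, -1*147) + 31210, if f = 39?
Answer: 218474/7 ≈ 31211.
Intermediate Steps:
n(o, m) = (39 + m)/(-169 + o) (n(o, m) = (m + 39)/(o - 169) = (39 + m)/(-169 + o))
n(-20, -1*147) + 31210 = (39 - 1*147)/(-169 - 20) + 31210 = (39 - 147)/(-189) + 31210 = -1/189*(-108) + 31210 = 4/7 + 31210 = 218474/7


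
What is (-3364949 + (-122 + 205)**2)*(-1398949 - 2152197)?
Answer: 11924961336760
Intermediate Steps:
(-3364949 + (-122 + 205)**2)*(-1398949 - 2152197) = (-3364949 + 83**2)*(-3551146) = (-3364949 + 6889)*(-3551146) = -3358060*(-3551146) = 11924961336760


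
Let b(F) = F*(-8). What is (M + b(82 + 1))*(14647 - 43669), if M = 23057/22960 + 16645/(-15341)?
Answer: 484892832122619/25159240 ≈ 1.9273e+7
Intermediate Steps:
b(F) = -8*F
M = -28451763/352229360 (M = 23057*(1/22960) + 16645*(-1/15341) = 23057/22960 - 16645/15341 = -28451763/352229360 ≈ -0.080776)
(M + b(82 + 1))*(14647 - 43669) = (-28451763/352229360 - 8*(82 + 1))*(14647 - 43669) = (-28451763/352229360 - 8*83)*(-29022) = (-28451763/352229360 - 664)*(-29022) = -233908746803/352229360*(-29022) = 484892832122619/25159240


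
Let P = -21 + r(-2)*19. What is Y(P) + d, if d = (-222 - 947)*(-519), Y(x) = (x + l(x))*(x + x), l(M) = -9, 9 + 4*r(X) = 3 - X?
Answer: 610631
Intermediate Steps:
r(X) = -3/2 - X/4 (r(X) = -9/4 + (3 - X)/4 = -9/4 + (¾ - X/4) = -3/2 - X/4)
P = -40 (P = -21 + (-3/2 - ¼*(-2))*19 = -21 + (-3/2 + ½)*19 = -21 - 1*19 = -21 - 19 = -40)
Y(x) = 2*x*(-9 + x) (Y(x) = (x - 9)*(x + x) = (-9 + x)*(2*x) = 2*x*(-9 + x))
d = 606711 (d = -1169*(-519) = 606711)
Y(P) + d = 2*(-40)*(-9 - 40) + 606711 = 2*(-40)*(-49) + 606711 = 3920 + 606711 = 610631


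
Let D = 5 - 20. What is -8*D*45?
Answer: 5400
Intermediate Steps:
D = -15
-8*D*45 = -8*(-15)*45 = 120*45 = 5400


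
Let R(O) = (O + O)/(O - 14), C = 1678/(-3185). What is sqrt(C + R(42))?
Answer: sqrt(512005)/455 ≈ 1.5726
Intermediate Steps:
C = -1678/3185 (C = 1678*(-1/3185) = -1678/3185 ≈ -0.52684)
R(O) = 2*O/(-14 + O) (R(O) = (2*O)/(-14 + O) = 2*O/(-14 + O))
sqrt(C + R(42)) = sqrt(-1678/3185 + 2*42/(-14 + 42)) = sqrt(-1678/3185 + 2*42/28) = sqrt(-1678/3185 + 2*42*(1/28)) = sqrt(-1678/3185 + 3) = sqrt(7877/3185) = sqrt(512005)/455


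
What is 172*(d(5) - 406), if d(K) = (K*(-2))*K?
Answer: -78432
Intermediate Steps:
d(K) = -2*K² (d(K) = (-2*K)*K = -2*K²)
172*(d(5) - 406) = 172*(-2*5² - 406) = 172*(-2*25 - 406) = 172*(-50 - 406) = 172*(-456) = -78432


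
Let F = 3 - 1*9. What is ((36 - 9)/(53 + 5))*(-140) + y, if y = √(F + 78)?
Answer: -1890/29 + 6*√2 ≈ -56.687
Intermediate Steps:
F = -6 (F = 3 - 9 = -6)
y = 6*√2 (y = √(-6 + 78) = √72 = 6*√2 ≈ 8.4853)
((36 - 9)/(53 + 5))*(-140) + y = ((36 - 9)/(53 + 5))*(-140) + 6*√2 = (27/58)*(-140) + 6*√2 = -1890/29 + 6*√2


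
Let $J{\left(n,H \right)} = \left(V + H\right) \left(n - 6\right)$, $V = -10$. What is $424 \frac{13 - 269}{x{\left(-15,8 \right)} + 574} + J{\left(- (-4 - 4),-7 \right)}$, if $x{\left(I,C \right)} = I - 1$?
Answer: $- \frac{63758}{279} \approx -228.52$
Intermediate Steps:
$x{\left(I,C \right)} = -1 + I$ ($x{\left(I,C \right)} = I - 1 = -1 + I$)
$J{\left(n,H \right)} = \left(-10 + H\right) \left(-6 + n\right)$ ($J{\left(n,H \right)} = \left(-10 + H\right) \left(n - 6\right) = \left(-10 + H\right) \left(-6 + n\right)$)
$424 \frac{13 - 269}{x{\left(-15,8 \right)} + 574} + J{\left(- (-4 - 4),-7 \right)} = 424 \frac{13 - 269}{\left(-1 - 15\right) + 574} - \left(-102 + 17 \left(-1\right) \left(-4 - 4\right)\right) = 424 \left(- \frac{256}{-16 + 574}\right) + \left(60 - 10 \left(\left(-1\right) \left(-8\right)\right) + 42 - 7 \left(\left(-1\right) \left(-8\right)\right)\right) = 424 \left(- \frac{256}{558}\right) + \left(60 - 80 + 42 - 56\right) = 424 \left(\left(-256\right) \frac{1}{558}\right) + \left(60 - 80 + 42 - 56\right) = 424 \left(- \frac{128}{279}\right) - 34 = - \frac{54272}{279} - 34 = - \frac{63758}{279}$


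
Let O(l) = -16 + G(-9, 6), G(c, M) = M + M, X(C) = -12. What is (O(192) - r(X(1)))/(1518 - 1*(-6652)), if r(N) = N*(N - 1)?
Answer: -16/817 ≈ -0.019584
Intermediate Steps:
G(c, M) = 2*M
r(N) = N*(-1 + N)
O(l) = -4 (O(l) = -16 + 2*6 = -16 + 12 = -4)
(O(192) - r(X(1)))/(1518 - 1*(-6652)) = (-4 - (-12)*(-1 - 12))/(1518 - 1*(-6652)) = (-4 - (-12)*(-13))/(1518 + 6652) = (-4 - 1*156)/8170 = (-4 - 156)*(1/8170) = -160*1/8170 = -16/817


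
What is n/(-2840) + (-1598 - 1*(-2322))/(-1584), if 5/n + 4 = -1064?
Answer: -9149879/20018592 ≈ -0.45707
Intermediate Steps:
n = -5/1068 (n = 5/(-4 - 1064) = 5/(-1068) = 5*(-1/1068) = -5/1068 ≈ -0.0046816)
n/(-2840) + (-1598 - 1*(-2322))/(-1584) = -5/1068/(-2840) + (-1598 - 1*(-2322))/(-1584) = -5/1068*(-1/2840) + (-1598 + 2322)*(-1/1584) = 1/606624 + 724*(-1/1584) = 1/606624 - 181/396 = -9149879/20018592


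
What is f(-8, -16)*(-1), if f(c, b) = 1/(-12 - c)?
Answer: 1/4 ≈ 0.25000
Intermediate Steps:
f(-8, -16)*(-1) = -1/(12 - 8)*(-1) = -1/4*(-1) = 1/4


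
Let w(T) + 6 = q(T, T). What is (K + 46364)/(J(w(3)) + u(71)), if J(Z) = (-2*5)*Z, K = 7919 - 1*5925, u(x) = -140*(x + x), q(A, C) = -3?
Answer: -24179/9895 ≈ -2.4436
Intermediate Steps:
w(T) = -9 (w(T) = -6 - 3 = -9)
u(x) = -280*x
K = 1994 (K = 7919 - 5925 = 1994)
J(Z) = -10*Z
(K + 46364)/(J(w(3)) + u(71)) = (1994 + 46364)/(-10*(-9) - 280*71) = 48358/(90 - 19880) = 48358/(-19790) = 48358*(-1/19790) = -24179/9895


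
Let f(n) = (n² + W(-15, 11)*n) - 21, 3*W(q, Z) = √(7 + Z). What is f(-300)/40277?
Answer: 89979/40277 - 300*√2/40277 ≈ 2.2235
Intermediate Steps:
W(q, Z) = √(7 + Z)/3
f(n) = -21 + n² + n*√2 (f(n) = (n² + (√(7 + 11)/3)*n) - 21 = (n² + (√18/3)*n) - 21 = (n² + ((3*√2)/3)*n) - 21 = (n² + √2*n) - 21 = (n² + n*√2) - 21 = -21 + n² + n*√2)
f(-300)/40277 = (-21 + (-300)² - 300*√2)/40277 = (-21 + 90000 - 300*√2)*(1/40277) = (89979 - 300*√2)*(1/40277) = 89979/40277 - 300*√2/40277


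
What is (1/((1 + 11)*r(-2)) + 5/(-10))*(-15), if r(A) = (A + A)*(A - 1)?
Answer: 355/48 ≈ 7.3958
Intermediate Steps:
r(A) = 2*A*(-1 + A) (r(A) = (2*A)*(-1 + A) = 2*A*(-1 + A))
(1/((1 + 11)*r(-2)) + 5/(-10))*(-15) = (1/((1 + 11)*((2*(-2)*(-1 - 2)))) + 5/(-10))*(-15) = (1/(12*((2*(-2)*(-3)))) + 5*(-⅒))*(-15) = ((1/12)/12 - ½)*(-15) = ((1/12)*(1/12) - ½)*(-15) = (1/144 - ½)*(-15) = -71/144*(-15) = 355/48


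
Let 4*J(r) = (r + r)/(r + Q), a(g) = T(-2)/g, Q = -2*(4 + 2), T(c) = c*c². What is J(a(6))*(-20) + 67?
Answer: 66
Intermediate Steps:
T(c) = c³
Q = -12 (Q = -2*6 = -12)
a(g) = -8/g (a(g) = (-2)³/g = -8/g)
J(r) = r/(2*(-12 + r)) (J(r) = ((r + r)/(r - 12))/4 = ((2*r)/(-12 + r))/4 = (2*r/(-12 + r))/4 = r/(2*(-12 + r)))
J(a(6))*(-20) + 67 = ((-8/6)/(2*(-12 - 8/6)))*(-20) + 67 = ((-8*⅙)/(2*(-12 - 8*⅙)))*(-20) + 67 = ((½)*(-4/3)/(-12 - 4/3))*(-20) + 67 = ((½)*(-4/3)/(-40/3))*(-20) + 67 = ((½)*(-4/3)*(-3/40))*(-20) + 67 = (1/20)*(-20) + 67 = -1 + 67 = 66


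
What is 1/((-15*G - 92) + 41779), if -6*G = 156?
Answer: 1/42077 ≈ 2.3766e-5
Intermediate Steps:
G = -26 (G = -⅙*156 = -26)
1/((-15*G - 92) + 41779) = 1/((-15*(-26) - 92) + 41779) = 1/((390 - 92) + 41779) = 1/(298 + 41779) = 1/42077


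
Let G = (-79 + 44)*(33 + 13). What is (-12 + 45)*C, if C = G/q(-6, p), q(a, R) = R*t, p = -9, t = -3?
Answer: -17710/9 ≈ -1967.8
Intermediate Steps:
G = -1610 (G = -35*46 = -1610)
q(a, R) = -3*R (q(a, R) = R*(-3) = -3*R)
C = -1610/27 (C = -1610/((-3*(-9))) = -1610/27 ≈ -59.630)
(-12 + 45)*C = (-12 + 45)*(-1610/27) = 33*(-1610/27) = -17710/9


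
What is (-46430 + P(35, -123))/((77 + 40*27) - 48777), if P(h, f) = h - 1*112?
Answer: 46507/47620 ≈ 0.97663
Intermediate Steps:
P(h, f) = -112 + h (P(h, f) = h - 112 = -112 + h)
(-46430 + P(35, -123))/((77 + 40*27) - 48777) = (-46430 + (-112 + 35))/((77 + 40*27) - 48777) = (-46430 - 77)/((77 + 1080) - 48777) = -46507/(1157 - 48777) = -46507/(-47620) = -46507*(-1/47620) = 46507/47620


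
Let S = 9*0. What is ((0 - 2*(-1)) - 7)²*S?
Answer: 0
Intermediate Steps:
S = 0
((0 - 2*(-1)) - 7)²*S = ((0 - 2*(-1)) - 7)²*0 = ((0 + 2) - 7)²*0 = (2 - 7)²*0 = (-5)²*0 = 25*0 = 0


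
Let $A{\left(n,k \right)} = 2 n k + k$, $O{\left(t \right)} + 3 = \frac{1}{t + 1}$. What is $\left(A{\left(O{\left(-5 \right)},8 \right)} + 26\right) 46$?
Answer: $-828$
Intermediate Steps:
$O{\left(t \right)} = -3 + \frac{1}{1 + t}$ ($O{\left(t \right)} = -3 + \frac{1}{t + 1} = -3 + \frac{1}{1 + t}$)
$A{\left(n,k \right)} = k + 2 k n$ ($A{\left(n,k \right)} = 2 k n + k = k + 2 k n$)
$\left(A{\left(O{\left(-5 \right)},8 \right)} + 26\right) 46 = \left(8 \left(1 + 2 \frac{-2 - -15}{1 - 5}\right) + 26\right) 46 = \left(8 \left(1 + 2 \frac{-2 + 15}{-4}\right) + 26\right) 46 = \left(8 \left(1 + 2 \left(\left(- \frac{1}{4}\right) 13\right)\right) + 26\right) 46 = \left(8 \left(1 + 2 \left(- \frac{13}{4}\right)\right) + 26\right) 46 = \left(8 \left(1 - \frac{13}{2}\right) + 26\right) 46 = \left(8 \left(- \frac{11}{2}\right) + 26\right) 46 = \left(-44 + 26\right) 46 = \left(-18\right) 46 = -828$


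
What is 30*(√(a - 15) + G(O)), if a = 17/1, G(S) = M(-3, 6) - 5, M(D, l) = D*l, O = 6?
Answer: -690 + 30*√2 ≈ -647.57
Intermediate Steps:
G(S) = -23 (G(S) = -3*6 - 5 = -18 - 5 = -23)
a = 17 (a = 17*1 = 17)
30*(√(a - 15) + G(O)) = 30*(√(17 - 15) - 23) = 30*(√2 - 23) = 30*(-23 + √2) = -690 + 30*√2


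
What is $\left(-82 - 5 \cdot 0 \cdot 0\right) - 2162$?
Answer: $-2244$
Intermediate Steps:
$\left(-82 - 5 \cdot 0 \cdot 0\right) - 2162 = \left(-82 - 0\right) - 2162 = \left(-82 + 0\right) - 2162 = -82 - 2162 = -2244$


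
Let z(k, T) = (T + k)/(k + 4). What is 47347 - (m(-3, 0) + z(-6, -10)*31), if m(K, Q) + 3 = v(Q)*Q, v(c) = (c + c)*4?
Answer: 47102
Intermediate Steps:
v(c) = 8*c (v(c) = (2*c)*4 = 8*c)
m(K, Q) = -3 + 8*Q**2 (m(K, Q) = -3 + (8*Q)*Q = -3 + 8*Q**2)
z(k, T) = (T + k)/(4 + k)
47347 - (m(-3, 0) + z(-6, -10)*31) = 47347 - ((-3 + 8*0**2) + ((-10 - 6)/(4 - 6))*31) = 47347 - ((-3 + 8*0) + (-16/(-2))*31) = 47347 - ((-3 + 0) - 1/2*(-16)*31) = 47347 - (-3 + 8*31) = 47347 - (-3 + 248) = 47347 - 1*245 = 47347 - 245 = 47102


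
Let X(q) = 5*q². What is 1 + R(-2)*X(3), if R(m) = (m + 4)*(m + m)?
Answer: -359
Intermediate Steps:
R(m) = 2*m*(4 + m) (R(m) = (4 + m)*(2*m) = 2*m*(4 + m))
1 + R(-2)*X(3) = 1 + (2*(-2)*(4 - 2))*(5*3²) = 1 + (2*(-2)*2)*(5*9) = 1 - 8*45 = 1 - 360 = -359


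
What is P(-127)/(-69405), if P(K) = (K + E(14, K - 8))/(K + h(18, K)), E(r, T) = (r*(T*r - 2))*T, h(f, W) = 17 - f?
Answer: 3575753/8883840 ≈ 0.40250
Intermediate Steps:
E(r, T) = T*r*(-2 + T*r) (E(r, T) = (r*(-2 + T*r))*T = T*r*(-2 + T*r))
P(K) = (K + 14*(-114 + 14*K)*(-8 + K))/(-1 + K) (P(K) = (K + (K - 8)*14*(-2 + (K - 8)*14))/(K + (17 - 1*18)) = (K + (-8 + K)*14*(-2 + (-8 + K)*14))/(K + (17 - 18)) = (K + (-8 + K)*14*(-2 + (-112 + 14*K)))/(K - 1) = (K + (-8 + K)*14*(-114 + 14*K))/(-1 + K) = (K + 14*(-114 + 14*K)*(-8 + K))/(-1 + K))
P(-127)/(-69405) = ((12768 - 3163*(-127) + 196*(-127)**2)/(-1 - 127))/(-69405) = ((12768 + 401701 + 196*16129)/(-128))*(-1/69405) = -(12768 + 401701 + 3161284)/128*(-1/69405) = -1/128*3575753*(-1/69405) = -3575753/128*(-1/69405) = 3575753/8883840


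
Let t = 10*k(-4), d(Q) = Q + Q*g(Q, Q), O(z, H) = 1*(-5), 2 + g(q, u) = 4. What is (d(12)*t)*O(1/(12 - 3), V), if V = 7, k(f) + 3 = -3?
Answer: 10800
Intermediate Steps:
g(q, u) = 2 (g(q, u) = -2 + 4 = 2)
k(f) = -6 (k(f) = -3 - 3 = -6)
O(z, H) = -5
d(Q) = 3*Q (d(Q) = Q + Q*2 = Q + 2*Q = 3*Q)
t = -60 (t = 10*(-6) = -60)
(d(12)*t)*O(1/(12 - 3), V) = ((3*12)*(-60))*(-5) = (36*(-60))*(-5) = -2160*(-5) = 10800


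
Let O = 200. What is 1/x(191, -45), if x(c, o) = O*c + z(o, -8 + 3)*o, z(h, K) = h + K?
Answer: 1/40450 ≈ 2.4722e-5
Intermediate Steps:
z(h, K) = K + h
x(c, o) = 200*c + o*(-5 + o) (x(c, o) = 200*c + ((-8 + 3) + o)*o = 200*c + (-5 + o)*o = 200*c + o*(-5 + o))
1/x(191, -45) = 1/(200*191 - 45*(-5 - 45)) = 1/(38200 - 45*(-50)) = 1/(38200 + 2250) = 1/40450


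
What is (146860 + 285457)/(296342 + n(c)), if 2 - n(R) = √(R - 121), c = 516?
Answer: 128114549048/87819765941 + 432317*√395/87819765941 ≈ 1.4589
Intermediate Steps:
n(R) = 2 - √(-121 + R) (n(R) = 2 - √(R - 121) = 2 - √(-121 + R))
(146860 + 285457)/(296342 + n(c)) = (146860 + 285457)/(296342 + (2 - √(-121 + 516))) = 432317/(296342 + (2 - √395)) = 432317/(296344 - √395)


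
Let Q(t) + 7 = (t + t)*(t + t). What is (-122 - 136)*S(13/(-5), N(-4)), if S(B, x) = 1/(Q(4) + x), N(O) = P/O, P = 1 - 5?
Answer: -129/29 ≈ -4.4483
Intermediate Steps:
P = -4
N(O) = -4/O
Q(t) = -7 + 4*t² (Q(t) = -7 + (t + t)*(t + t) = -7 + (2*t)*(2*t) = -7 + 4*t²)
S(B, x) = 1/(57 + x) (S(B, x) = 1/((-7 + 4*4²) + x) = 1/((-7 + 4*16) + x) = 1/((-7 + 64) + x) = 1/(57 + x))
(-122 - 136)*S(13/(-5), N(-4)) = (-122 - 136)/(57 - 4/(-4)) = -258/(57 - 4*(-¼)) = -258/(57 + 1) = -258/58 = -258*1/58 = -129/29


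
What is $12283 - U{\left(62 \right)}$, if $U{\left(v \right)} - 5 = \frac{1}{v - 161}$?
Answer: $\frac{1215523}{99} \approx 12278.0$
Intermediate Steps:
$U{\left(v \right)} = 5 + \frac{1}{-161 + v}$ ($U{\left(v \right)} = 5 + \frac{1}{v - 161} = 5 + \frac{1}{-161 + v}$)
$12283 - U{\left(62 \right)} = 12283 - \frac{-804 + 5 \cdot 62}{-161 + 62} = 12283 - \frac{-804 + 310}{-99} = 12283 - \left(- \frac{1}{99}\right) \left(-494\right) = 12283 - \frac{494}{99} = \frac{1215523}{99}$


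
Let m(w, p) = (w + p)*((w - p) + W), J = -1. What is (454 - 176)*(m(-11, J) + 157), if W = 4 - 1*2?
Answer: 70334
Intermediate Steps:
W = 2 (W = 4 - 2 = 2)
m(w, p) = (p + w)*(2 + w - p) (m(w, p) = (w + p)*((w - p) + 2) = (p + w)*(2 + w - p))
(454 - 176)*(m(-11, J) + 157) = (454 - 176)*(((-11)² - 1*(-1)² + 2*(-1) + 2*(-11)) + 157) = 278*((121 - 1*1 - 2 - 22) + 157) = 278*((121 - 1 - 2 - 22) + 157) = 278*(96 + 157) = 278*253 = 70334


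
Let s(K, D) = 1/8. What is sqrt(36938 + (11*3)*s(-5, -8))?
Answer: sqrt(591074)/4 ≈ 192.20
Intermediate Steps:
s(K, D) = 1/8 (s(K, D) = 1*(1/8) = 1/8)
sqrt(36938 + (11*3)*s(-5, -8)) = sqrt(36938 + (11*3)*(1/8)) = sqrt(36938 + 33*(1/8)) = sqrt(36938 + 33/8) = sqrt(295537/8) = sqrt(591074)/4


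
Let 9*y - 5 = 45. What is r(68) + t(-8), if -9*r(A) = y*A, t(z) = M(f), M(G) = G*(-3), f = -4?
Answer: -2428/81 ≈ -29.975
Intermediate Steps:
y = 50/9 (y = 5/9 + (1/9)*45 = 5/9 + 5 = 50/9 ≈ 5.5556)
M(G) = -3*G
t(z) = 12 (t(z) = -3*(-4) = 12)
r(A) = -50*A/81
r(68) + t(-8) = -50/81*68 + 12 = -3400/81 + 12 = -2428/81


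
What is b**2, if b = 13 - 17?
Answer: 16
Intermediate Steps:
b = -4
b**2 = (-4)**2 = 16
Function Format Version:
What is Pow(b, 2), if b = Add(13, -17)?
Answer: 16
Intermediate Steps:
b = -4
Pow(b, 2) = Pow(-4, 2) = 16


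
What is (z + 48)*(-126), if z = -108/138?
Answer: -136836/23 ≈ -5949.4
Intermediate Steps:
z = -18/23 (z = -108*1/138 = -18/23 ≈ -0.78261)
(z + 48)*(-126) = (-18/23 + 48)*(-126) = (1086/23)*(-126) = -136836/23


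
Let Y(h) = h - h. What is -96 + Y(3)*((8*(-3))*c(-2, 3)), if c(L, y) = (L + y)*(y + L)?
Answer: -96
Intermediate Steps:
Y(h) = 0
c(L, y) = (L + y)**2 (c(L, y) = (L + y)*(L + y) = (L + y)**2)
-96 + Y(3)*((8*(-3))*c(-2, 3)) = -96 + 0*((8*(-3))*(-2 + 3)**2) = -96 + 0*(-24*1**2) = -96 + 0*(-24*1) = -96 + 0*(-24) = -96 + 0 = -96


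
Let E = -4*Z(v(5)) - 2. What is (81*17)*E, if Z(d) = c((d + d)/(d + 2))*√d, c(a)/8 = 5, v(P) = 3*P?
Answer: -2754 - 220320*√15 ≈ -8.5605e+5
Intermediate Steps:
c(a) = 40 (c(a) = 8*5 = 40)
Z(d) = 40*√d
E = -2 - 160*√15 (E = -160*√(3*5) - 2 = -160*√15 - 2 = -2 - 160*√15 ≈ -621.68)
(81*17)*E = (81*17)*(-2 - 160*√15) = 1377*(-2 - 160*√15) = -2754 - 220320*√15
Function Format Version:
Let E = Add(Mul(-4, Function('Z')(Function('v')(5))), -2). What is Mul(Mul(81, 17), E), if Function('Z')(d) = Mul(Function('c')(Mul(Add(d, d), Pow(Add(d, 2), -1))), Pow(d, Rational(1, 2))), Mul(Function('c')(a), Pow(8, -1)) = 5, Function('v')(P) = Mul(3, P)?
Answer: Add(-2754, Mul(-220320, Pow(15, Rational(1, 2)))) ≈ -8.5605e+5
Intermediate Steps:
Function('c')(a) = 40 (Function('c')(a) = Mul(8, 5) = 40)
Function('Z')(d) = Mul(40, Pow(d, Rational(1, 2)))
E = Add(-2, Mul(-160, Pow(15, Rational(1, 2)))) (E = Add(Mul(-4, Mul(40, Pow(Mul(3, 5), Rational(1, 2)))), -2) = Add(Mul(-4, Mul(40, Pow(15, Rational(1, 2)))), -2) = Add(Mul(-160, Pow(15, Rational(1, 2))), -2) = Add(-2, Mul(-160, Pow(15, Rational(1, 2)))) ≈ -621.68)
Mul(Mul(81, 17), E) = Mul(Mul(81, 17), Add(-2, Mul(-160, Pow(15, Rational(1, 2))))) = Mul(1377, Add(-2, Mul(-160, Pow(15, Rational(1, 2))))) = Add(-2754, Mul(-220320, Pow(15, Rational(1, 2))))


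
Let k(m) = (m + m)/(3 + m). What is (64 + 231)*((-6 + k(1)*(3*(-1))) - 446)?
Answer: -267565/2 ≈ -1.3378e+5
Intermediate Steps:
k(m) = 2*m/(3 + m) (k(m) = (2*m)/(3 + m) = 2*m/(3 + m))
(64 + 231)*((-6 + k(1)*(3*(-1))) - 446) = (64 + 231)*((-6 + (2*1/(3 + 1))*(3*(-1))) - 446) = 295*((-6 + (2*1/4)*(-3)) - 446) = 295*((-6 + (2*1*(¼))*(-3)) - 446) = 295*((-6 + (½)*(-3)) - 446) = 295*((-6 - 3/2) - 446) = 295*(-15/2 - 446) = 295*(-907/2) = -267565/2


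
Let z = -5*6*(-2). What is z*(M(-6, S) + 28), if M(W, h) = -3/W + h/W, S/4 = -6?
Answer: 1950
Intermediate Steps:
S = -24 (S = 4*(-6) = -24)
z = 60 (z = -30*(-2) = 60)
z*(M(-6, S) + 28) = 60*((-3 - 24)/(-6) + 28) = 60*(-1/6*(-27) + 28) = 60*(9/2 + 28) = 60*(65/2) = 1950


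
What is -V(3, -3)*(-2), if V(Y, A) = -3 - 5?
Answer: -16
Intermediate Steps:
V(Y, A) = -8
-V(3, -3)*(-2) = -1*(-8)*(-2) = 8*(-2) = -16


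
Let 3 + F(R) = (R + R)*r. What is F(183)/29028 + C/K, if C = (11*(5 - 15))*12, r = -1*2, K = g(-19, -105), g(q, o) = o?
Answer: 849773/67732 ≈ 12.546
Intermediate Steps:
K = -105
r = -2
F(R) = -3 - 4*R (F(R) = -3 + (R + R)*(-2) = -3 + (2*R)*(-2) = -3 - 4*R)
C = -1320 (C = (11*(-10))*12 = -110*12 = -1320)
F(183)/29028 + C/K = (-3 - 4*183)/29028 - 1320/(-105) = (-3 - 732)*(1/29028) - 1320*(-1/105) = -735*1/29028 + 88/7 = -245/9676 + 88/7 = 849773/67732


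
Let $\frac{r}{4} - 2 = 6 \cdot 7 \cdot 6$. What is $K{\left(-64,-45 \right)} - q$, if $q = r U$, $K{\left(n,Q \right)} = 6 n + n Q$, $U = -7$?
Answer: $9608$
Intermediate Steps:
$K{\left(n,Q \right)} = 6 n + Q n$
$r = 1016$ ($r = 8 + 4 \cdot 6 \cdot 7 \cdot 6 = 8 + 4 \cdot 42 \cdot 6 = 8 + 4 \cdot 252 = 8 + 1008 = 1016$)
$q = -7112$ ($q = 1016 \left(-7\right) = -7112$)
$K{\left(-64,-45 \right)} - q = - 64 \left(6 - 45\right) - -7112 = \left(-64\right) \left(-39\right) + 7112 = 2496 + 7112 = 9608$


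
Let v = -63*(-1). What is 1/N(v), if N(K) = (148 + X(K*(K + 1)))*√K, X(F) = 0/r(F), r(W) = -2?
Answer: √7/3108 ≈ 0.00085127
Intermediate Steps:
X(F) = 0 (X(F) = 0/(-2) = 0*(-½) = 0)
v = 63
N(K) = 148*√K (N(K) = (148 + 0)*√K = 148*√K)
1/N(v) = 1/(148*√63) = 1/(148*(3*√7)) = 1/(444*√7) = √7/3108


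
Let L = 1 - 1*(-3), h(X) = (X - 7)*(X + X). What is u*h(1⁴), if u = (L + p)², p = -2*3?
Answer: -48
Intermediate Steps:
p = -6
h(X) = 2*X*(-7 + X) (h(X) = (-7 + X)*(2*X) = 2*X*(-7 + X))
L = 4 (L = 1 + 3 = 4)
u = 4 (u = (4 - 6)² = (-2)² = 4)
u*h(1⁴) = 4*(2*1⁴*(-7 + 1⁴)) = 4*(2*1*(-7 + 1)) = 4*(2*1*(-6)) = 4*(-12) = -48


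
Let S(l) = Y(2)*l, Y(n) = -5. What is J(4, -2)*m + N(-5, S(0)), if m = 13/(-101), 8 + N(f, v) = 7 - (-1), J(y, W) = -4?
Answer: 52/101 ≈ 0.51485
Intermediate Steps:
S(l) = -5*l
N(f, v) = 0 (N(f, v) = -8 + (7 - (-1)) = -8 + (7 - 1*(-1)) = -8 + (7 + 1) = -8 + 8 = 0)
m = -13/101 (m = 13*(-1/101) = -13/101 ≈ -0.12871)
J(4, -2)*m + N(-5, S(0)) = -4*(-13/101) + 0 = 52/101 + 0 = 52/101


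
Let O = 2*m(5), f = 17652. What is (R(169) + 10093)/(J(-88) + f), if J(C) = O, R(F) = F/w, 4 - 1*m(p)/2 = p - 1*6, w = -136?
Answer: 1372479/2403392 ≈ 0.57106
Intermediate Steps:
m(p) = 20 - 2*p (m(p) = 8 - 2*(p - 1*6) = 8 - 2*(p - 6) = 8 - 2*(-6 + p) = 8 + (12 - 2*p) = 20 - 2*p)
R(F) = -F/136 (R(F) = F/(-136) = F*(-1/136) = -F/136)
O = 20 (O = 2*(20 - 2*5) = 2*(20 - 10) = 2*10 = 20)
J(C) = 20
(R(169) + 10093)/(J(-88) + f) = (-1/136*169 + 10093)/(20 + 17652) = (-169/136 + 10093)/17672 = (1372479/136)*(1/17672) = 1372479/2403392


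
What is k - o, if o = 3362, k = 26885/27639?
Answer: -92895433/27639 ≈ -3361.0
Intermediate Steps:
k = 26885/27639 (k = 26885*(1/27639) = 26885/27639 ≈ 0.97272)
k - o = 26885/27639 - 1*3362 = 26885/27639 - 3362 = -92895433/27639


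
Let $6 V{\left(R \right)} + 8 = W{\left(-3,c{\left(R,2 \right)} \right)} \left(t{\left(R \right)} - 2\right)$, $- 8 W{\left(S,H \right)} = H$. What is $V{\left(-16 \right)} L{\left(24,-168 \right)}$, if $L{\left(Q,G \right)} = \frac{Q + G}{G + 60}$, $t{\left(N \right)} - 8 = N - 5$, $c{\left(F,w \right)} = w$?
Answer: $- \frac{17}{18} \approx -0.94444$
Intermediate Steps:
$W{\left(S,H \right)} = - \frac{H}{8}$
$t{\left(N \right)} = 3 + N$ ($t{\left(N \right)} = 8 + \left(N - 5\right) = 8 + \left(-5 + N\right) = 3 + N$)
$L{\left(Q,G \right)} = \frac{G + Q}{60 + G}$
$V{\left(R \right)} = - \frac{11}{8} - \frac{R}{24}$ ($V{\left(R \right)} = - \frac{4}{3} + \frac{\left(- \frac{1}{8}\right) 2 \left(\left(3 + R\right) - 2\right)}{6} = - \frac{4}{3} + \frac{\left(- \frac{1}{4}\right) \left(1 + R\right)}{6} = - \frac{4}{3} + \frac{- \frac{1}{4} - \frac{R}{4}}{6} = - \frac{4}{3} - \left(\frac{1}{24} + \frac{R}{24}\right) = - \frac{11}{8} - \frac{R}{24}$)
$V{\left(-16 \right)} L{\left(24,-168 \right)} = \left(- \frac{11}{8} - - \frac{2}{3}\right) \frac{-168 + 24}{60 - 168} = \left(- \frac{11}{8} + \frac{2}{3}\right) \frac{1}{-108} \left(-144\right) = - \frac{17 \left(\left(- \frac{1}{108}\right) \left(-144\right)\right)}{24} = \left(- \frac{17}{24}\right) \frac{4}{3} = - \frac{17}{18}$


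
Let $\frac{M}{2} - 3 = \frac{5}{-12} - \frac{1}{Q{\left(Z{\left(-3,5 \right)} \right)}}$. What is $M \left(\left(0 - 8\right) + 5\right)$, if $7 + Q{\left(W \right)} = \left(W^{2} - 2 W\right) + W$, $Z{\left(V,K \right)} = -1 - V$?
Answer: $- \frac{167}{10} \approx -16.7$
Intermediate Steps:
$Q{\left(W \right)} = -7 + W^{2} - W$ ($Q{\left(W \right)} = -7 + \left(\left(W^{2} - 2 W\right) + W\right) = -7 + \left(W^{2} - W\right) = -7 + W^{2} - W$)
$M = \frac{167}{30}$ ($M = 6 + 2 \left(\frac{5}{-12} - \frac{1}{-7 + \left(-1 - -3\right)^{2} - \left(-1 - -3\right)}\right) = 6 + 2 \left(5 \left(- \frac{1}{12}\right) - \frac{1}{-7 + \left(-1 + 3\right)^{2} - \left(-1 + 3\right)}\right) = 6 + 2 \left(- \frac{5}{12} - \frac{1}{-7 + 2^{2} - 2}\right) = 6 + 2 \left(- \frac{5}{12} - \frac{1}{-7 + 4 - 2}\right) = 6 + 2 \left(- \frac{5}{12} - \frac{1}{-5}\right) = 6 + 2 \left(- \frac{5}{12} - - \frac{1}{5}\right) = 6 + 2 \left(- \frac{5}{12} + \frac{1}{5}\right) = 6 + 2 \left(- \frac{13}{60}\right) = 6 - \frac{13}{30} = \frac{167}{30} \approx 5.5667$)
$M \left(\left(0 - 8\right) + 5\right) = \frac{167 \left(\left(0 - 8\right) + 5\right)}{30} = \frac{167 \left(-8 + 5\right)}{30} = \frac{167}{30} \left(-3\right) = - \frac{167}{10}$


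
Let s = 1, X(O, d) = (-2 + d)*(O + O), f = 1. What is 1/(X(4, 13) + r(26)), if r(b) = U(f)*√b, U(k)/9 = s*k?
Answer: 44/2819 - 9*√26/5638 ≈ 0.0074688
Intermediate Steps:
X(O, d) = 2*O*(-2 + d) (X(O, d) = (-2 + d)*(2*O) = 2*O*(-2 + d))
U(k) = 9*k (U(k) = 9*(1*k) = 9*k)
r(b) = 9*√b (r(b) = (9*1)*√b = 9*√b)
1/(X(4, 13) + r(26)) = 1/(2*4*(-2 + 13) + 9*√26) = 1/(2*4*11 + 9*√26) = 1/(88 + 9*√26)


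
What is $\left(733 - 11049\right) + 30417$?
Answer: $20101$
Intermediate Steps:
$\left(733 - 11049\right) + 30417 = -10316 + 30417 = 20101$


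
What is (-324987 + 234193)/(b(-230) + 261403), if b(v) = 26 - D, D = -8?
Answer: -8254/23767 ≈ -0.34729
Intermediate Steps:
b(v) = 34 (b(v) = 26 - 1*(-8) = 26 + 8 = 34)
(-324987 + 234193)/(b(-230) + 261403) = (-324987 + 234193)/(34 + 261403) = -90794/261437 = -90794*1/261437 = -8254/23767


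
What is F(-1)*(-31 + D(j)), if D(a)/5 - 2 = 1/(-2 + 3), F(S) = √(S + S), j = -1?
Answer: -16*I*√2 ≈ -22.627*I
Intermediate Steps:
F(S) = √2*√S (F(S) = √(2*S) = √2*√S)
D(a) = 15 (D(a) = 10 + 5/(-2 + 3) = 10 + 5/1 = 10 + 5*1 = 10 + 5 = 15)
F(-1)*(-31 + D(j)) = (√2*√(-1))*(-31 + 15) = (√2*I)*(-16) = (I*√2)*(-16) = -16*I*√2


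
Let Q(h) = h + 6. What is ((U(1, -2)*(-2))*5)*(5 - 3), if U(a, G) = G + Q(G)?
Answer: -40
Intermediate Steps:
Q(h) = 6 + h
U(a, G) = 6 + 2*G (U(a, G) = G + (6 + G) = 6 + 2*G)
((U(1, -2)*(-2))*5)*(5 - 3) = (((6 + 2*(-2))*(-2))*5)*(5 - 3) = (((6 - 4)*(-2))*5)*2 = ((2*(-2))*5)*2 = -4*5*2 = -20*2 = -40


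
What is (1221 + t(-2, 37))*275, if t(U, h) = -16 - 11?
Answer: 328350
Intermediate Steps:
t(U, h) = -27
(1221 + t(-2, 37))*275 = (1221 - 27)*275 = 1194*275 = 328350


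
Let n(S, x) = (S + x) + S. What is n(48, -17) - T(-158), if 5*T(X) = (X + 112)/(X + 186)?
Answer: 5553/70 ≈ 79.329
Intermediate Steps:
n(S, x) = x + 2*S
T(X) = (112 + X)/(5*(186 + X)) (T(X) = ((X + 112)/(X + 186))/5 = ((112 + X)/(186 + X))/5 = (112 + X)/(5*(186 + X)))
n(48, -17) - T(-158) = (-17 + 2*48) - (112 - 158)/(5*(186 - 158)) = (-17 + 96) - (-46)/(5*28) = 79 - (-46)/(5*28) = 79 - 1*(-23/70) = 79 + 23/70 = 5553/70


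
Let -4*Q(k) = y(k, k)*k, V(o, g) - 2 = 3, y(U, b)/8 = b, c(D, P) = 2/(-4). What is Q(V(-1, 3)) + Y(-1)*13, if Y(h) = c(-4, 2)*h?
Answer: -87/2 ≈ -43.500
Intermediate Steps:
c(D, P) = -½ (c(D, P) = 2*(-¼) = -½)
y(U, b) = 8*b
V(o, g) = 5 (V(o, g) = 2 + 3 = 5)
Q(k) = -2*k² (Q(k) = -8*k*k/4 = -2*k²)
Y(h) = -h/2
Q(V(-1, 3)) + Y(-1)*13 = -2*5² - ½*(-1)*13 = -2*25 + (½)*13 = -50 + 13/2 = -87/2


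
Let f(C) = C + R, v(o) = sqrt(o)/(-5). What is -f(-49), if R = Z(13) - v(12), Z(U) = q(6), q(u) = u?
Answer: 43 - 2*sqrt(3)/5 ≈ 42.307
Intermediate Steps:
v(o) = -sqrt(o)/5
Z(U) = 6
R = 6 + 2*sqrt(3)/5 (R = 6 - (-1)*sqrt(12)/5 = 6 - (-1)*2*sqrt(3)/5 = 6 - (-2)*sqrt(3)/5 = 6 + 2*sqrt(3)/5 ≈ 6.6928)
f(C) = 6 + C + 2*sqrt(3)/5 (f(C) = C + (6 + 2*sqrt(3)/5) = 6 + C + 2*sqrt(3)/5)
-f(-49) = -(6 - 49 + 2*sqrt(3)/5) = -(-43 + 2*sqrt(3)/5) = 43 - 2*sqrt(3)/5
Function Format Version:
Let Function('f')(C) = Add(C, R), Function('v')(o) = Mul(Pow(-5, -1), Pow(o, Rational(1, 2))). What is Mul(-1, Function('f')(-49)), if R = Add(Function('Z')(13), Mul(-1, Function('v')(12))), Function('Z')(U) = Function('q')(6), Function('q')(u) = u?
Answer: Add(43, Mul(Rational(-2, 5), Pow(3, Rational(1, 2)))) ≈ 42.307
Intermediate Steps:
Function('v')(o) = Mul(Rational(-1, 5), Pow(o, Rational(1, 2)))
Function('Z')(U) = 6
R = Add(6, Mul(Rational(2, 5), Pow(3, Rational(1, 2)))) (R = Add(6, Mul(-1, Mul(Rational(-1, 5), Pow(12, Rational(1, 2))))) = Add(6, Mul(-1, Mul(Rational(-1, 5), Mul(2, Pow(3, Rational(1, 2)))))) = Add(6, Mul(-1, Mul(Rational(-2, 5), Pow(3, Rational(1, 2))))) = Add(6, Mul(Rational(2, 5), Pow(3, Rational(1, 2)))) ≈ 6.6928)
Function('f')(C) = Add(6, C, Mul(Rational(2, 5), Pow(3, Rational(1, 2)))) (Function('f')(C) = Add(C, Add(6, Mul(Rational(2, 5), Pow(3, Rational(1, 2))))) = Add(6, C, Mul(Rational(2, 5), Pow(3, Rational(1, 2)))))
Mul(-1, Function('f')(-49)) = Mul(-1, Add(6, -49, Mul(Rational(2, 5), Pow(3, Rational(1, 2))))) = Mul(-1, Add(-43, Mul(Rational(2, 5), Pow(3, Rational(1, 2))))) = Add(43, Mul(Rational(-2, 5), Pow(3, Rational(1, 2))))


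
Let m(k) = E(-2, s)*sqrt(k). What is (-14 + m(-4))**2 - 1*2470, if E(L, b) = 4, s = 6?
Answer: -2338 - 224*I ≈ -2338.0 - 224.0*I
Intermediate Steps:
m(k) = 4*sqrt(k)
(-14 + m(-4))**2 - 1*2470 = (-14 + 4*sqrt(-4))**2 - 1*2470 = (-14 + 4*(2*I))**2 - 2470 = (-14 + 8*I)**2 - 2470 = -2470 + (-14 + 8*I)**2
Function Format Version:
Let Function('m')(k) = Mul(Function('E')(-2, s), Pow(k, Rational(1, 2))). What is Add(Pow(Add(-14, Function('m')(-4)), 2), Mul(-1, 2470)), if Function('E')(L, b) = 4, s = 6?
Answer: Add(-2338, Mul(-224, I)) ≈ Add(-2338.0, Mul(-224.00, I))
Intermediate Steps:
Function('m')(k) = Mul(4, Pow(k, Rational(1, 2)))
Add(Pow(Add(-14, Function('m')(-4)), 2), Mul(-1, 2470)) = Add(Pow(Add(-14, Mul(4, Pow(-4, Rational(1, 2)))), 2), Mul(-1, 2470)) = Add(Pow(Add(-14, Mul(4, Mul(2, I))), 2), -2470) = Add(Pow(Add(-14, Mul(8, I)), 2), -2470) = Add(-2470, Pow(Add(-14, Mul(8, I)), 2))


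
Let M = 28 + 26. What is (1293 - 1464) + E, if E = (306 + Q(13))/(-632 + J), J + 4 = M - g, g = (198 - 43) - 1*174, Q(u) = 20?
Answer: -96599/563 ≈ -171.58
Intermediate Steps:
g = -19 (g = 155 - 174 = -19)
M = 54
J = 69 (J = -4 + (54 - 1*(-19)) = -4 + (54 + 19) = -4 + 73 = 69)
E = -326/563 (E = (306 + 20)/(-632 + 69) = 326/(-563) = 326*(-1/563) = -326/563 ≈ -0.57904)
(1293 - 1464) + E = (1293 - 1464) - 326/563 = -171 - 326/563 = -96599/563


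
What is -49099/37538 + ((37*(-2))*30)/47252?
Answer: -600840077/443436394 ≈ -1.3550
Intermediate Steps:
-49099/37538 + ((37*(-2))*30)/47252 = -49099*1/37538 - 74*30*(1/47252) = -49099/37538 - 2220*1/47252 = -49099/37538 - 555/11813 = -600840077/443436394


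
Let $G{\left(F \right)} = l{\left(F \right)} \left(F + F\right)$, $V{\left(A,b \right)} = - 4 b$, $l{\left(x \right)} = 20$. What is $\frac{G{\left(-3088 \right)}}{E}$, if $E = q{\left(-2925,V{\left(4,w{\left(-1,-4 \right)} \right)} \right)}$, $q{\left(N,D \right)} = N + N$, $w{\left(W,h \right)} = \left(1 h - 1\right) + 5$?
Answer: $\frac{12352}{585} \approx 21.115$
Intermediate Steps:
$w{\left(W,h \right)} = 4 + h$ ($w{\left(W,h \right)} = \left(h - 1\right) + 5 = \left(-1 + h\right) + 5 = 4 + h$)
$G{\left(F \right)} = 40 F$ ($G{\left(F \right)} = 20 \left(F + F\right) = 20 \cdot 2 F = 40 F$)
$q{\left(N,D \right)} = 2 N$
$E = -5850$ ($E = 2 \left(-2925\right) = -5850$)
$\frac{G{\left(-3088 \right)}}{E} = \frac{40 \left(-3088\right)}{-5850} = \left(-123520\right) \left(- \frac{1}{5850}\right) = \frac{12352}{585}$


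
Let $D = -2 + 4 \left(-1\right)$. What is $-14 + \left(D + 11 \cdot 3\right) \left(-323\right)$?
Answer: $-8735$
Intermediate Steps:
$D = -6$ ($D = -2 - 4 = -6$)
$-14 + \left(D + 11 \cdot 3\right) \left(-323\right) = -14 + \left(-6 + 11 \cdot 3\right) \left(-323\right) = -14 + \left(-6 + 33\right) \left(-323\right) = -14 + 27 \left(-323\right) = -14 - 8721 = -8735$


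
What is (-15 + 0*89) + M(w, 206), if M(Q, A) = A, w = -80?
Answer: 191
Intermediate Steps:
(-15 + 0*89) + M(w, 206) = (-15 + 0*89) + 206 = (-15 + 0) + 206 = -15 + 206 = 191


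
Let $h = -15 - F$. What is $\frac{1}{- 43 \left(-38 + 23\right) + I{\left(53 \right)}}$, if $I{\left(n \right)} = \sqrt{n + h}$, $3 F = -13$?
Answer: $\frac{1935}{1247948} - \frac{\sqrt{381}}{1247948} \approx 0.0015349$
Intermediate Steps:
$F = - \frac{13}{3}$ ($F = \frac{1}{3} \left(-13\right) = - \frac{13}{3} \approx -4.3333$)
$h = - \frac{32}{3}$ ($h = -15 - - \frac{13}{3} = -15 + \frac{13}{3} = - \frac{32}{3} \approx -10.667$)
$I{\left(n \right)} = \sqrt{- \frac{32}{3} + n}$ ($I{\left(n \right)} = \sqrt{n - \frac{32}{3}} = \sqrt{- \frac{32}{3} + n}$)
$\frac{1}{- 43 \left(-38 + 23\right) + I{\left(53 \right)}} = \frac{1}{- 43 \left(-38 + 23\right) + \frac{\sqrt{-96 + 9 \cdot 53}}{3}} = \frac{1}{\left(-43\right) \left(-15\right) + \frac{\sqrt{-96 + 477}}{3}} = \frac{1}{645 + \frac{\sqrt{381}}{3}}$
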